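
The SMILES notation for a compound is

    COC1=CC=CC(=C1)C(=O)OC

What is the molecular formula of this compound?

C9H10O3

Walk through each heavy atom and fill implicit hydrogens from standard valence (C 4, N 3, O 2, S 2, halogen 1):
  atom 1: C, bond orders sum to 1 (valence 4) → 3 H
  atom 2: O, bond orders sum to 2 (valence 2) → 0 H
  atom 3: C, bond orders sum to 4 (valence 4) → 0 H
  atom 4: C, bond orders sum to 3 (valence 4) → 1 H
  atom 5: C, bond orders sum to 3 (valence 4) → 1 H
  atom 6: C, bond orders sum to 3 (valence 4) → 1 H
  atom 7: C, bond orders sum to 4 (valence 4) → 0 H
  atom 8: C, bond orders sum to 3 (valence 4) → 1 H
  atom 9: C, bond orders sum to 4 (valence 4) → 0 H
  atom 10: O, bond orders sum to 2 (valence 2) → 0 H
  atom 11: O, bond orders sum to 2 (valence 2) → 0 H
  atom 12: C, bond orders sum to 1 (valence 4) → 3 H
Totals → C:9, H:10, O:3.
In Hill order: C9H10O3.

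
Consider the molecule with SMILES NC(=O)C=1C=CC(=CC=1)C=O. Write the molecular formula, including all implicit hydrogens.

Walk through each heavy atom and fill implicit hydrogens from standard valence (C 4, N 3, O 2, S 2, halogen 1):
  atom 1: N, bond orders sum to 1 (valence 3) → 2 H
  atom 2: C, bond orders sum to 4 (valence 4) → 0 H
  atom 3: O, bond orders sum to 2 (valence 2) → 0 H
  atom 4: C, bond orders sum to 4 (valence 4) → 0 H
  atom 5: C, bond orders sum to 3 (valence 4) → 1 H
  atom 6: C, bond orders sum to 3 (valence 4) → 1 H
  atom 7: C, bond orders sum to 4 (valence 4) → 0 H
  atom 8: C, bond orders sum to 3 (valence 4) → 1 H
  atom 9: C, bond orders sum to 3 (valence 4) → 1 H
  atom 10: C, bond orders sum to 3 (valence 4) → 1 H
  atom 11: O, bond orders sum to 2 (valence 2) → 0 H
Totals → C:8, H:7, N:1, O:2.

C8H7NO2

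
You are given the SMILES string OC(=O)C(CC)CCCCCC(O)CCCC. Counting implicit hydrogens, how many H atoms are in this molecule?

Walk through each heavy atom and fill implicit hydrogens from standard valence (C 4, N 3, O 2, S 2, halogen 1):
  atom 1: O, bond orders sum to 1 (valence 2) → 1 H
  atom 2: C, bond orders sum to 4 (valence 4) → 0 H
  atom 3: O, bond orders sum to 2 (valence 2) → 0 H
  atom 4: C, bond orders sum to 3 (valence 4) → 1 H
  atom 5: C, bond orders sum to 2 (valence 4) → 2 H
  atom 6: C, bond orders sum to 1 (valence 4) → 3 H
  atom 7: C, bond orders sum to 2 (valence 4) → 2 H
  atom 8: C, bond orders sum to 2 (valence 4) → 2 H
  atom 9: C, bond orders sum to 2 (valence 4) → 2 H
  atom 10: C, bond orders sum to 2 (valence 4) → 2 H
  atom 11: C, bond orders sum to 2 (valence 4) → 2 H
  atom 12: C, bond orders sum to 3 (valence 4) → 1 H
  atom 13: O, bond orders sum to 1 (valence 2) → 1 H
  atom 14: C, bond orders sum to 2 (valence 4) → 2 H
  atom 15: C, bond orders sum to 2 (valence 4) → 2 H
  atom 16: C, bond orders sum to 2 (valence 4) → 2 H
  atom 17: C, bond orders sum to 1 (valence 4) → 3 H
Total hydrogens: 28.

28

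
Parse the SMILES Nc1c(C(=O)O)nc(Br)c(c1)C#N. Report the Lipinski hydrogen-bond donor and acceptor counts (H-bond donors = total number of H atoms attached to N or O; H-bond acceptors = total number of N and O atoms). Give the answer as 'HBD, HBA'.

Donors: find every N or O and count the H atoms it carries.
  atom 1 (N): bond orders sum to 1 → 2 H
  atom 5 (O): bond orders sum to 2 → 0 H
  atom 6 (O): bond orders sum to 1 → 1 H
  atom 7 (N): bond orders sum to 3 → 0 H
  atom 13 (N): bond orders sum to 3 → 0 H
Lipinski HBD = 3.
Acceptors: N atoms = 3, O atoms = 2 → HBA = 5.

3, 5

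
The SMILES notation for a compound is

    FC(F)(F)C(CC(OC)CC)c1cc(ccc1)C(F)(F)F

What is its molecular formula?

Walk through each heavy atom and fill implicit hydrogens from standard valence (C 4, N 3, O 2, S 2, halogen 1); for lowercase aromatic atoms, an aromatic c carries 1 H when it has two neighbours and 0 H with three, and aromatic n carries 0 H:
  atom 1: F (halogen, monovalent) → 0 H
  atom 2: C, bond orders sum to 4 (valence 4) → 0 H
  atom 3: F (halogen, monovalent) → 0 H
  atom 4: F (halogen, monovalent) → 0 H
  atom 5: C, bond orders sum to 3 (valence 4) → 1 H
  atom 6: C, bond orders sum to 2 (valence 4) → 2 H
  atom 7: C, bond orders sum to 3 (valence 4) → 1 H
  atom 8: O, bond orders sum to 2 (valence 2) → 0 H
  atom 9: C, bond orders sum to 1 (valence 4) → 3 H
  atom 10: C, bond orders sum to 2 (valence 4) → 2 H
  atom 11: C, bond orders sum to 1 (valence 4) → 3 H
  atom 12: aromatic c, 3 neighbours → 0 H
  atom 13: aromatic c, 2 neighbours → 1 H
  atom 14: aromatic c, 3 neighbours → 0 H
  atom 15: aromatic c, 2 neighbours → 1 H
  atom 16: aromatic c, 2 neighbours → 1 H
  atom 17: aromatic c, 2 neighbours → 1 H
  atom 18: C, bond orders sum to 4 (valence 4) → 0 H
  atom 19: F (halogen, monovalent) → 0 H
  atom 20: F (halogen, monovalent) → 0 H
  atom 21: F (halogen, monovalent) → 0 H
Totals → C:14, H:16, F:6, O:1.

C14H16F6O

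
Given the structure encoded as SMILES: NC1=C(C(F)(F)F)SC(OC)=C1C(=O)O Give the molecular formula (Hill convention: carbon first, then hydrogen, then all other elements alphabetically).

C7H6F3NO3S

Walk through each heavy atom and fill implicit hydrogens from standard valence (C 4, N 3, O 2, S 2, halogen 1):
  atom 1: N, bond orders sum to 1 (valence 3) → 2 H
  atom 2: C, bond orders sum to 4 (valence 4) → 0 H
  atom 3: C, bond orders sum to 4 (valence 4) → 0 H
  atom 4: C, bond orders sum to 4 (valence 4) → 0 H
  atom 5: F (halogen, monovalent) → 0 H
  atom 6: F (halogen, monovalent) → 0 H
  atom 7: F (halogen, monovalent) → 0 H
  atom 8: S, bond orders sum to 2 (valence 2) → 0 H
  atom 9: C, bond orders sum to 4 (valence 4) → 0 H
  atom 10: O, bond orders sum to 2 (valence 2) → 0 H
  atom 11: C, bond orders sum to 1 (valence 4) → 3 H
  atom 12: C, bond orders sum to 4 (valence 4) → 0 H
  atom 13: C, bond orders sum to 4 (valence 4) → 0 H
  atom 14: O, bond orders sum to 2 (valence 2) → 0 H
  atom 15: O, bond orders sum to 1 (valence 2) → 1 H
Totals → C:7, H:6, F:3, N:1, O:3, S:1.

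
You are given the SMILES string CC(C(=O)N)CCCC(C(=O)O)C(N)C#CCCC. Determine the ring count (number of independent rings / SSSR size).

In SMILES, each pair of matching ring-closure digits denotes one ring-closing bond; the number of such bonds equals the number of independent rings.
Ring-closure bonds here: 0.

0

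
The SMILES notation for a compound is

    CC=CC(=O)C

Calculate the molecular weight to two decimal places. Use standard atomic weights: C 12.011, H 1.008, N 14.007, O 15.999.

84.12 g/mol

First, the molecular formula is C5H8O (counting implicit H from valence).
  C: 5 × 12.011 = 60.055
  H: 8 × 1.008 = 8.064
  O: 1 × 15.999 = 15.999
Sum: 5×12.011 + 8×1.008 + 1×15.999 = 84.118 → 84.12 g/mol.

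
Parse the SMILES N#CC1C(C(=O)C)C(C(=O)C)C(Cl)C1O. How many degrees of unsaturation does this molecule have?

Molecular formula: C10H12ClNO3.
DoU = (2C + 2 + N − H − X) / 2, where X is the halogen count and O/S are ignored.
    = (2·10 + 2 + 1 − 12 − 1) / 2 = 10 / 2 = 5.

5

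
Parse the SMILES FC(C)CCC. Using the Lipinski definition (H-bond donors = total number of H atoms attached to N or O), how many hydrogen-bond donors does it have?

0

Donors: find every N or O and count the H atoms it carries.
  (no N or O atoms present)
Lipinski HBD = 0.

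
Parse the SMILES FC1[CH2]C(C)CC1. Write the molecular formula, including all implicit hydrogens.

Walk through each heavy atom and fill implicit hydrogens from standard valence (C 4, N 3, O 2, S 2, halogen 1):
  atom 1: F (halogen, monovalent) → 0 H
  atom 2: C, bond orders sum to 3 (valence 4) → 1 H
  atom 3: C with explicit H count 2
  atom 4: C, bond orders sum to 3 (valence 4) → 1 H
  atom 5: C, bond orders sum to 1 (valence 4) → 3 H
  atom 6: C, bond orders sum to 2 (valence 4) → 2 H
  atom 7: C, bond orders sum to 2 (valence 4) → 2 H
Totals → C:6, H:11, F:1.

C6H11F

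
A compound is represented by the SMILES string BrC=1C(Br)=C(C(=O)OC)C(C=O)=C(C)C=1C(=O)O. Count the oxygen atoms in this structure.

5

Scan the SMILES for O atoms (remember two-letter symbols like Cl and Br are single atoms).
Oxygen count: 5.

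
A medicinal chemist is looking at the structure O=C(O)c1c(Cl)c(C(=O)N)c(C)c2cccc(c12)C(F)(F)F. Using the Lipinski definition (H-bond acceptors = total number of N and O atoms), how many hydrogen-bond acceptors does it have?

N atoms: 1; O atoms: 3.
Lipinski HBA = 1 + 3 = 4.

4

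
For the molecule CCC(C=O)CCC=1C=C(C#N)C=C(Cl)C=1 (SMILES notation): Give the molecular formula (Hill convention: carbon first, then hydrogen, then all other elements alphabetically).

C13H14ClNO

Walk through each heavy atom and fill implicit hydrogens from standard valence (C 4, N 3, O 2, S 2, halogen 1):
  atom 1: C, bond orders sum to 1 (valence 4) → 3 H
  atom 2: C, bond orders sum to 2 (valence 4) → 2 H
  atom 3: C, bond orders sum to 3 (valence 4) → 1 H
  atom 4: C, bond orders sum to 3 (valence 4) → 1 H
  atom 5: O, bond orders sum to 2 (valence 2) → 0 H
  atom 6: C, bond orders sum to 2 (valence 4) → 2 H
  atom 7: C, bond orders sum to 2 (valence 4) → 2 H
  atom 8: C, bond orders sum to 4 (valence 4) → 0 H
  atom 9: C, bond orders sum to 3 (valence 4) → 1 H
  atom 10: C, bond orders sum to 4 (valence 4) → 0 H
  atom 11: C, bond orders sum to 4 (valence 4) → 0 H
  atom 12: N, bond orders sum to 3 (valence 3) → 0 H
  atom 13: C, bond orders sum to 3 (valence 4) → 1 H
  atom 14: C, bond orders sum to 4 (valence 4) → 0 H
  atom 15: Cl (halogen, monovalent) → 0 H
  atom 16: C, bond orders sum to 3 (valence 4) → 1 H
Totals → C:13, H:14, Cl:1, N:1, O:1.
In Hill order: C13H14ClNO.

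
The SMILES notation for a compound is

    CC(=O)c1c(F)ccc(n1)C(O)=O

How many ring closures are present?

1

In SMILES, each pair of matching ring-closure digits denotes one ring-closing bond; the number of such bonds equals the number of independent rings.
Ring-closure bonds here: 1.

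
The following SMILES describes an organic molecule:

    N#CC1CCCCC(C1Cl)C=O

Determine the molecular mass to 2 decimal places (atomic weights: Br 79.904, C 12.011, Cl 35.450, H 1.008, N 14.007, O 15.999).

185.65 g/mol

First, the molecular formula is C9H12ClNO (counting implicit H from valence).
  C: 9 × 12.011 = 108.099
  Cl: 1 × 35.450 = 35.450
  H: 12 × 1.008 = 12.096
  N: 1 × 14.007 = 14.007
  O: 1 × 15.999 = 15.999
Sum: 9×12.011 + 1×35.450 + 12×1.008 + 1×14.007 + 1×15.999 = 185.651 → 185.65 g/mol.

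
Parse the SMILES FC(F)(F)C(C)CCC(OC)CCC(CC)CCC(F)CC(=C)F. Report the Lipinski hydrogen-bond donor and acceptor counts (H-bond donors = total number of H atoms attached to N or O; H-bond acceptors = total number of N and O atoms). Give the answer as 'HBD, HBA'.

Donors: find every N or O and count the H atoms it carries.
  atom 10 (O): bond orders sum to 2 → 0 H
Lipinski HBD = 0.
Acceptors: N atoms = 0, O atoms = 1 → HBA = 1.

0, 1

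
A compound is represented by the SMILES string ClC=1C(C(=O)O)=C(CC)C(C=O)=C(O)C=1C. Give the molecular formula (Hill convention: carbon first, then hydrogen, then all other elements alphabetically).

Walk through each heavy atom and fill implicit hydrogens from standard valence (C 4, N 3, O 2, S 2, halogen 1):
  atom 1: Cl (halogen, monovalent) → 0 H
  atom 2: C, bond orders sum to 4 (valence 4) → 0 H
  atom 3: C, bond orders sum to 4 (valence 4) → 0 H
  atom 4: C, bond orders sum to 4 (valence 4) → 0 H
  atom 5: O, bond orders sum to 2 (valence 2) → 0 H
  atom 6: O, bond orders sum to 1 (valence 2) → 1 H
  atom 7: C, bond orders sum to 4 (valence 4) → 0 H
  atom 8: C, bond orders sum to 2 (valence 4) → 2 H
  atom 9: C, bond orders sum to 1 (valence 4) → 3 H
  atom 10: C, bond orders sum to 4 (valence 4) → 0 H
  atom 11: C, bond orders sum to 3 (valence 4) → 1 H
  atom 12: O, bond orders sum to 2 (valence 2) → 0 H
  atom 13: C, bond orders sum to 4 (valence 4) → 0 H
  atom 14: O, bond orders sum to 1 (valence 2) → 1 H
  atom 15: C, bond orders sum to 4 (valence 4) → 0 H
  atom 16: C, bond orders sum to 1 (valence 4) → 3 H
Totals → C:11, H:11, Cl:1, O:4.
In Hill order: C11H11ClO4.

C11H11ClO4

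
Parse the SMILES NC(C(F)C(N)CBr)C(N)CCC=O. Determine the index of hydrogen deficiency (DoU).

Degree of unsaturation = (number of rings) + (number of π bonds).
Ring closures in the SMILES: 0.
π bonds: 1 double bond (each 1 DoU) → 1 DoU from unsaturation.
Total DoU = 0 + 1 = 1.

1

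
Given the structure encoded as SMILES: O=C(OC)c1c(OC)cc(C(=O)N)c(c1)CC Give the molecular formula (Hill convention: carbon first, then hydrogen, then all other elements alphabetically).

C12H15NO4

Walk through each heavy atom and fill implicit hydrogens from standard valence (C 4, N 3, O 2, S 2, halogen 1); for lowercase aromatic atoms, an aromatic c carries 1 H when it has two neighbours and 0 H with three, and aromatic n carries 0 H:
  atom 1: O, bond orders sum to 2 (valence 2) → 0 H
  atom 2: C, bond orders sum to 4 (valence 4) → 0 H
  atom 3: O, bond orders sum to 2 (valence 2) → 0 H
  atom 4: C, bond orders sum to 1 (valence 4) → 3 H
  atom 5: aromatic c, 3 neighbours → 0 H
  atom 6: aromatic c, 3 neighbours → 0 H
  atom 7: O, bond orders sum to 2 (valence 2) → 0 H
  atom 8: C, bond orders sum to 1 (valence 4) → 3 H
  atom 9: aromatic c, 2 neighbours → 1 H
  atom 10: aromatic c, 3 neighbours → 0 H
  atom 11: C, bond orders sum to 4 (valence 4) → 0 H
  atom 12: O, bond orders sum to 2 (valence 2) → 0 H
  atom 13: N, bond orders sum to 1 (valence 3) → 2 H
  atom 14: aromatic c, 3 neighbours → 0 H
  atom 15: aromatic c, 2 neighbours → 1 H
  atom 16: C, bond orders sum to 2 (valence 4) → 2 H
  atom 17: C, bond orders sum to 1 (valence 4) → 3 H
Totals → C:12, H:15, N:1, O:4.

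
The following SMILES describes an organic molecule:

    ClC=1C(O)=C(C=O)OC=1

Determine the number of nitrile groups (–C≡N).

Scan the SMILES for the nitrile motif — none present.
Groups that are present: 1 aldehyde, 1 hydroxyl.

0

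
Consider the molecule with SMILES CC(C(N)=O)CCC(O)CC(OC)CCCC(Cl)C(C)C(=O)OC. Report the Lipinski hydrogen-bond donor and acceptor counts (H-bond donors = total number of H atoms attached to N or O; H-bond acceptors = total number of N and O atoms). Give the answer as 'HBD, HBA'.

Donors: find every N or O and count the H atoms it carries.
  atom 4 (N): bond orders sum to 1 → 2 H
  atom 5 (O): bond orders sum to 2 → 0 H
  atom 9 (O): bond orders sum to 1 → 1 H
  atom 12 (O): bond orders sum to 2 → 0 H
  atom 22 (O): bond orders sum to 2 → 0 H
  atom 23 (O): bond orders sum to 2 → 0 H
Lipinski HBD = 3.
Acceptors: N atoms = 1, O atoms = 5 → HBA = 6.

3, 6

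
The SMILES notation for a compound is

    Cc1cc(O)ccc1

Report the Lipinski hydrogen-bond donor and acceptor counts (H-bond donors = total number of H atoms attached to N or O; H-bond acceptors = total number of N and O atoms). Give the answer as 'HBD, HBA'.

Donors: find every N or O and count the H atoms it carries.
  atom 5 (O): bond orders sum to 1 → 1 H
Lipinski HBD = 1.
Acceptors: N atoms = 0, O atoms = 1 → HBA = 1.

1, 1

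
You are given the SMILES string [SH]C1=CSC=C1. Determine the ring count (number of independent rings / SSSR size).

1

In SMILES, each pair of matching ring-closure digits denotes one ring-closing bond; the number of such bonds equals the number of independent rings.
Ring-closure bonds here: 1.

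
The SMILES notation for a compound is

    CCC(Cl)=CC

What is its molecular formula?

Walk through each heavy atom and fill implicit hydrogens from standard valence (C 4, N 3, O 2, S 2, halogen 1):
  atom 1: C, bond orders sum to 1 (valence 4) → 3 H
  atom 2: C, bond orders sum to 2 (valence 4) → 2 H
  atom 3: C, bond orders sum to 4 (valence 4) → 0 H
  atom 4: Cl (halogen, monovalent) → 0 H
  atom 5: C, bond orders sum to 3 (valence 4) → 1 H
  atom 6: C, bond orders sum to 1 (valence 4) → 3 H
Totals → C:5, H:9, Cl:1.
In Hill order: C5H9Cl.

C5H9Cl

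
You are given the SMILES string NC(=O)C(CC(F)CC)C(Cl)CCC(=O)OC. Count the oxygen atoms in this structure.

Scan the SMILES for O atoms (remember two-letter symbols like Cl and Br are single atoms).
Oxygen count: 3.

3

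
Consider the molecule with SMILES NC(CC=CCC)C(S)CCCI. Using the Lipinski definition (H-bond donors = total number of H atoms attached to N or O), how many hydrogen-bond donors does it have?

2

Donors: find every N or O and count the H atoms it carries.
  atom 1 (N): bond orders sum to 1 → 2 H
Lipinski HBD = 2.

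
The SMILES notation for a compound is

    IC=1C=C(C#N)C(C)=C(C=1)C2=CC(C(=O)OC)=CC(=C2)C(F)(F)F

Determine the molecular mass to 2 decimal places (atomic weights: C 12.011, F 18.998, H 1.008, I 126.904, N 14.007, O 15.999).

First, the molecular formula is C17H11F3INO2 (counting implicit H from valence).
  C: 17 × 12.011 = 204.187
  F: 3 × 18.998 = 56.994
  H: 11 × 1.008 = 11.088
  I: 1 × 126.904 = 126.904
  N: 1 × 14.007 = 14.007
  O: 2 × 15.999 = 31.998
Sum: 17×12.011 + 3×18.998 + 11×1.008 + 1×126.904 + 1×14.007 + 2×15.999 = 445.178 → 445.18 g/mol.

445.18 g/mol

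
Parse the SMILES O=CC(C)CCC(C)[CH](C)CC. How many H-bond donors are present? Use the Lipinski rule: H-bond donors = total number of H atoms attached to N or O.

0

Donors: find every N or O and count the H atoms it carries.
  atom 1 (O): bond orders sum to 2 → 0 H
Lipinski HBD = 0.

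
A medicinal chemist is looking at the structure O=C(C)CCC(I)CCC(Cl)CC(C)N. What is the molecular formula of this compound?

Walk through each heavy atom and fill implicit hydrogens from standard valence (C 4, N 3, O 2, S 2, halogen 1):
  atom 1: O, bond orders sum to 2 (valence 2) → 0 H
  atom 2: C, bond orders sum to 4 (valence 4) → 0 H
  atom 3: C, bond orders sum to 1 (valence 4) → 3 H
  atom 4: C, bond orders sum to 2 (valence 4) → 2 H
  atom 5: C, bond orders sum to 2 (valence 4) → 2 H
  atom 6: C, bond orders sum to 3 (valence 4) → 1 H
  atom 7: I (halogen, monovalent) → 0 H
  atom 8: C, bond orders sum to 2 (valence 4) → 2 H
  atom 9: C, bond orders sum to 2 (valence 4) → 2 H
  atom 10: C, bond orders sum to 3 (valence 4) → 1 H
  atom 11: Cl (halogen, monovalent) → 0 H
  atom 12: C, bond orders sum to 2 (valence 4) → 2 H
  atom 13: C, bond orders sum to 3 (valence 4) → 1 H
  atom 14: C, bond orders sum to 1 (valence 4) → 3 H
  atom 15: N, bond orders sum to 1 (valence 3) → 2 H
Totals → C:11, H:21, Cl:1, I:1, N:1, O:1.

C11H21ClINO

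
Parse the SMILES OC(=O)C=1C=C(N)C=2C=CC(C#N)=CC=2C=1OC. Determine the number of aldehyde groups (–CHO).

0

Scan the SMILES for the aldehyde motif — none present.
Groups that are present: 1 carboxylic acid, 1 ether, 1 nitrile, 1 primary amine.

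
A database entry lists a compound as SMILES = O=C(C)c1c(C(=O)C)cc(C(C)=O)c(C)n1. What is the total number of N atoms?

Scan the SMILES for N atoms (remember two-letter symbols like Cl and Br are single atoms).
Nitrogen count: 1.

1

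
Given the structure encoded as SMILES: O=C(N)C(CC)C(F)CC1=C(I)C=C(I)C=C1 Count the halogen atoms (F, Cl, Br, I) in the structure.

Halogen atoms appear at heavy-atom positions 8, 12, 15 (1×F, 2×I).
Other groups present: 1 amide.
Halogen count: 3.

3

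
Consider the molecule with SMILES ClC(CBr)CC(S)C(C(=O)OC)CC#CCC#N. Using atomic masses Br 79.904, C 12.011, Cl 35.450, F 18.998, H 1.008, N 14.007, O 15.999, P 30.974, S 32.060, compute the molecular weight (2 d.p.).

First, the molecular formula is C12H15BrClNO2S (counting implicit H from valence).
  Br: 1 × 79.904 = 79.904
  C: 12 × 12.011 = 144.132
  Cl: 1 × 35.450 = 35.450
  H: 15 × 1.008 = 15.120
  N: 1 × 14.007 = 14.007
  O: 2 × 15.999 = 31.998
  S: 1 × 32.060 = 32.060
Sum: 1×79.904 + 12×12.011 + 1×35.450 + 15×1.008 + 1×14.007 + 2×15.999 + 1×32.060 = 352.671 → 352.67 g/mol.

352.67 g/mol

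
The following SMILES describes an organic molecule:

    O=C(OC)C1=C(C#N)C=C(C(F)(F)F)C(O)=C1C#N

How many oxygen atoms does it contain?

Scan the SMILES for O atoms (remember two-letter symbols like Cl and Br are single atoms).
Oxygen count: 3.

3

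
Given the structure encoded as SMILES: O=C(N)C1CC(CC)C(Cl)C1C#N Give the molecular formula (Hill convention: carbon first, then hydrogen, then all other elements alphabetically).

Walk through each heavy atom and fill implicit hydrogens from standard valence (C 4, N 3, O 2, S 2, halogen 1):
  atom 1: O, bond orders sum to 2 (valence 2) → 0 H
  atom 2: C, bond orders sum to 4 (valence 4) → 0 H
  atom 3: N, bond orders sum to 1 (valence 3) → 2 H
  atom 4: C, bond orders sum to 3 (valence 4) → 1 H
  atom 5: C, bond orders sum to 2 (valence 4) → 2 H
  atom 6: C, bond orders sum to 3 (valence 4) → 1 H
  atom 7: C, bond orders sum to 2 (valence 4) → 2 H
  atom 8: C, bond orders sum to 1 (valence 4) → 3 H
  atom 9: C, bond orders sum to 3 (valence 4) → 1 H
  atom 10: Cl (halogen, monovalent) → 0 H
  atom 11: C, bond orders sum to 3 (valence 4) → 1 H
  atom 12: C, bond orders sum to 4 (valence 4) → 0 H
  atom 13: N, bond orders sum to 3 (valence 3) → 0 H
Totals → C:9, H:13, Cl:1, N:2, O:1.

C9H13ClN2O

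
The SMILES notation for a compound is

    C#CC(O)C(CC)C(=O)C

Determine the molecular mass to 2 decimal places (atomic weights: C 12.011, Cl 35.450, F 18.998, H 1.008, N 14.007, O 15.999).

140.18 g/mol

First, the molecular formula is C8H12O2 (counting implicit H from valence).
  C: 8 × 12.011 = 96.088
  H: 12 × 1.008 = 12.096
  O: 2 × 15.999 = 31.998
Sum: 8×12.011 + 12×1.008 + 2×15.999 = 140.182 → 140.18 g/mol.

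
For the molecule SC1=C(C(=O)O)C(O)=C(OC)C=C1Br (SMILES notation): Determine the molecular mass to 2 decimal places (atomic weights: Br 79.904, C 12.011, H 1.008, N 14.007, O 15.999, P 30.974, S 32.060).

279.10 g/mol

First, the molecular formula is C8H7BrO4S (counting implicit H from valence).
  Br: 1 × 79.904 = 79.904
  C: 8 × 12.011 = 96.088
  H: 7 × 1.008 = 7.056
  O: 4 × 15.999 = 63.996
  S: 1 × 32.060 = 32.060
Sum: 1×79.904 + 8×12.011 + 7×1.008 + 4×15.999 + 1×32.060 = 279.104 → 279.10 g/mol.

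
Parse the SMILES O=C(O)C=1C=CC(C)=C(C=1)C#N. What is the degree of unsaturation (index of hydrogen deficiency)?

7

Degree of unsaturation = (number of rings) + (number of π bonds).
Ring closures in the SMILES: 1.
π bonds: 4 double bonds (each 1 DoU), 1 triple bond (each 2 DoU) → 6 DoU from unsaturation.
Total DoU = 1 + 6 = 7.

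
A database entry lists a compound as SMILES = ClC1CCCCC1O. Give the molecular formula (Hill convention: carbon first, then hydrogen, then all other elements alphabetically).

Walk through each heavy atom and fill implicit hydrogens from standard valence (C 4, N 3, O 2, S 2, halogen 1):
  atom 1: Cl (halogen, monovalent) → 0 H
  atom 2: C, bond orders sum to 3 (valence 4) → 1 H
  atom 3: C, bond orders sum to 2 (valence 4) → 2 H
  atom 4: C, bond orders sum to 2 (valence 4) → 2 H
  atom 5: C, bond orders sum to 2 (valence 4) → 2 H
  atom 6: C, bond orders sum to 2 (valence 4) → 2 H
  atom 7: C, bond orders sum to 3 (valence 4) → 1 H
  atom 8: O, bond orders sum to 1 (valence 2) → 1 H
Totals → C:6, H:11, Cl:1, O:1.
In Hill order: C6H11ClO.

C6H11ClO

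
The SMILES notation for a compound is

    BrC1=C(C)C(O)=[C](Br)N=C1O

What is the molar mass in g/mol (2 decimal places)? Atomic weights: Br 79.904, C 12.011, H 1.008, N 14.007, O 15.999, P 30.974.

First, the molecular formula is C6H5Br2NO2 (counting implicit H from valence).
  Br: 2 × 79.904 = 159.808
  C: 6 × 12.011 = 72.066
  H: 5 × 1.008 = 5.040
  N: 1 × 14.007 = 14.007
  O: 2 × 15.999 = 31.998
Sum: 2×79.904 + 6×12.011 + 5×1.008 + 1×14.007 + 2×15.999 = 282.919 → 282.92 g/mol.

282.92 g/mol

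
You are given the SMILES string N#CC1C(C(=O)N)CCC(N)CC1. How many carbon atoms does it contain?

Count every carbon token in the SMILES (each C, including those in ring-closure positions and inside branches).
Carbon count: 9.

9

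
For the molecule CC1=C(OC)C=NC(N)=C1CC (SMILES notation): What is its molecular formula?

Walk through each heavy atom and fill implicit hydrogens from standard valence (C 4, N 3, O 2, S 2, halogen 1):
  atom 1: C, bond orders sum to 1 (valence 4) → 3 H
  atom 2: C, bond orders sum to 4 (valence 4) → 0 H
  atom 3: C, bond orders sum to 4 (valence 4) → 0 H
  atom 4: O, bond orders sum to 2 (valence 2) → 0 H
  atom 5: C, bond orders sum to 1 (valence 4) → 3 H
  atom 6: C, bond orders sum to 3 (valence 4) → 1 H
  atom 7: N, bond orders sum to 3 (valence 3) → 0 H
  atom 8: C, bond orders sum to 4 (valence 4) → 0 H
  atom 9: N, bond orders sum to 1 (valence 3) → 2 H
  atom 10: C, bond orders sum to 4 (valence 4) → 0 H
  atom 11: C, bond orders sum to 2 (valence 4) → 2 H
  atom 12: C, bond orders sum to 1 (valence 4) → 3 H
Totals → C:9, H:14, N:2, O:1.
In Hill order: C9H14N2O.

C9H14N2O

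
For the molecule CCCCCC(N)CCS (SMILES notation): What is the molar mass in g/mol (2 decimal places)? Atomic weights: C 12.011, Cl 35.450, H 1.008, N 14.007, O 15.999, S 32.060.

First, the molecular formula is C8H19NS (counting implicit H from valence).
  C: 8 × 12.011 = 96.088
  H: 19 × 1.008 = 19.152
  N: 1 × 14.007 = 14.007
  S: 1 × 32.060 = 32.060
Sum: 8×12.011 + 19×1.008 + 1×14.007 + 1×32.060 = 161.307 → 161.31 g/mol.

161.31 g/mol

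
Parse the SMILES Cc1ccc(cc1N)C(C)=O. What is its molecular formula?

Walk through each heavy atom and fill implicit hydrogens from standard valence (C 4, N 3, O 2, S 2, halogen 1); for lowercase aromatic atoms, an aromatic c carries 1 H when it has two neighbours and 0 H with three, and aromatic n carries 0 H:
  atom 1: C, bond orders sum to 1 (valence 4) → 3 H
  atom 2: aromatic c, 3 neighbours → 0 H
  atom 3: aromatic c, 2 neighbours → 1 H
  atom 4: aromatic c, 2 neighbours → 1 H
  atom 5: aromatic c, 3 neighbours → 0 H
  atom 6: aromatic c, 2 neighbours → 1 H
  atom 7: aromatic c, 3 neighbours → 0 H
  atom 8: N, bond orders sum to 1 (valence 3) → 2 H
  atom 9: C, bond orders sum to 4 (valence 4) → 0 H
  atom 10: C, bond orders sum to 1 (valence 4) → 3 H
  atom 11: O, bond orders sum to 2 (valence 2) → 0 H
Totals → C:9, H:11, N:1, O:1.
In Hill order: C9H11NO.

C9H11NO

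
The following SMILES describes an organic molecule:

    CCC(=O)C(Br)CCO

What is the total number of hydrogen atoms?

11

Walk through each heavy atom and fill implicit hydrogens from standard valence (C 4, N 3, O 2, S 2, halogen 1):
  atom 1: C, bond orders sum to 1 (valence 4) → 3 H
  atom 2: C, bond orders sum to 2 (valence 4) → 2 H
  atom 3: C, bond orders sum to 4 (valence 4) → 0 H
  atom 4: O, bond orders sum to 2 (valence 2) → 0 H
  atom 5: C, bond orders sum to 3 (valence 4) → 1 H
  atom 6: Br (halogen, monovalent) → 0 H
  atom 7: C, bond orders sum to 2 (valence 4) → 2 H
  atom 8: C, bond orders sum to 2 (valence 4) → 2 H
  atom 9: O, bond orders sum to 1 (valence 2) → 1 H
Total hydrogens: 11.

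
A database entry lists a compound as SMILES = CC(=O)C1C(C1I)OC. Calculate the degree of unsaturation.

2

Molecular formula: C6H9IO2.
DoU = (2C + 2 + N − H − X) / 2, where X is the halogen count and O/S are ignored.
    = (2·6 + 2 + 0 − 9 − 1) / 2 = 4 / 2 = 2.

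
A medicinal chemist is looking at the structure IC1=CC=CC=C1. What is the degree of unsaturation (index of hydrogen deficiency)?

4

Molecular formula: C6H5I.
DoU = (2C + 2 + N − H − X) / 2, where X is the halogen count and O/S are ignored.
    = (2·6 + 2 + 0 − 5 − 1) / 2 = 8 / 2 = 4.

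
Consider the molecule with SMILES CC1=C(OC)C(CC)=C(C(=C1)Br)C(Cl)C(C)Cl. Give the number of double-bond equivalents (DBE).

4

Molecular formula: C13H17BrCl2O.
DoU = (2C + 2 + N − H − X) / 2, where X is the halogen count and O/S are ignored.
    = (2·13 + 2 + 0 − 17 − 3) / 2 = 8 / 2 = 4.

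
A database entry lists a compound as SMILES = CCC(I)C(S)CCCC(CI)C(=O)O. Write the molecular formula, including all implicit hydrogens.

Walk through each heavy atom and fill implicit hydrogens from standard valence (C 4, N 3, O 2, S 2, halogen 1):
  atom 1: C, bond orders sum to 1 (valence 4) → 3 H
  atom 2: C, bond orders sum to 2 (valence 4) → 2 H
  atom 3: C, bond orders sum to 3 (valence 4) → 1 H
  atom 4: I (halogen, monovalent) → 0 H
  atom 5: C, bond orders sum to 3 (valence 4) → 1 H
  atom 6: S, bond orders sum to 1 (valence 2) → 1 H
  atom 7: C, bond orders sum to 2 (valence 4) → 2 H
  atom 8: C, bond orders sum to 2 (valence 4) → 2 H
  atom 9: C, bond orders sum to 2 (valence 4) → 2 H
  atom 10: C, bond orders sum to 3 (valence 4) → 1 H
  atom 11: C, bond orders sum to 2 (valence 4) → 2 H
  atom 12: I (halogen, monovalent) → 0 H
  atom 13: C, bond orders sum to 4 (valence 4) → 0 H
  atom 14: O, bond orders sum to 2 (valence 2) → 0 H
  atom 15: O, bond orders sum to 1 (valence 2) → 1 H
Totals → C:10, H:18, I:2, O:2, S:1.

C10H18I2O2S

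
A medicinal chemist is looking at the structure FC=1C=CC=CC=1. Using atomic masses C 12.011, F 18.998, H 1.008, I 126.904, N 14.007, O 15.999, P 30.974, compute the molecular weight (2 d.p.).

First, the molecular formula is C6H5F (counting implicit H from valence).
  C: 6 × 12.011 = 72.066
  F: 1 × 18.998 = 18.998
  H: 5 × 1.008 = 5.040
Sum: 6×12.011 + 1×18.998 + 5×1.008 = 96.104 → 96.10 g/mol.

96.10 g/mol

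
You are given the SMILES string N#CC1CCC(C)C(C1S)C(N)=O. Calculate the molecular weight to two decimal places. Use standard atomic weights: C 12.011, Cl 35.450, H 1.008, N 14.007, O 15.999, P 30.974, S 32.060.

First, the molecular formula is C9H14N2OS (counting implicit H from valence).
  C: 9 × 12.011 = 108.099
  H: 14 × 1.008 = 14.112
  N: 2 × 14.007 = 28.014
  O: 1 × 15.999 = 15.999
  S: 1 × 32.060 = 32.060
Sum: 9×12.011 + 14×1.008 + 2×14.007 + 1×15.999 + 1×32.060 = 198.284 → 198.28 g/mol.

198.28 g/mol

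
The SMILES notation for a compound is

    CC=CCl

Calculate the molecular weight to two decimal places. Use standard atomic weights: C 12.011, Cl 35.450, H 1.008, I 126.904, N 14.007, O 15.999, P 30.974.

First, the molecular formula is C3H5Cl (counting implicit H from valence).
  C: 3 × 12.011 = 36.033
  Cl: 1 × 35.450 = 35.450
  H: 5 × 1.008 = 5.040
Sum: 3×12.011 + 1×35.450 + 5×1.008 = 76.523 → 76.52 g/mol.

76.52 g/mol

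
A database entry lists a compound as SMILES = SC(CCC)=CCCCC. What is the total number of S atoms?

Scan the SMILES for S atoms (remember two-letter symbols like Cl and Br are single atoms).
Sulfur count: 1.

1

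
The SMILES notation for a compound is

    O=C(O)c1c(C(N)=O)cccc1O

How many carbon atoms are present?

8

Count every carbon token in the SMILES (each C, including those in ring-closure positions and inside branches).
Carbon count: 8.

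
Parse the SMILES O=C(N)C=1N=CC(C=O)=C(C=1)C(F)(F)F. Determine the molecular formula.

Walk through each heavy atom and fill implicit hydrogens from standard valence (C 4, N 3, O 2, S 2, halogen 1):
  atom 1: O, bond orders sum to 2 (valence 2) → 0 H
  atom 2: C, bond orders sum to 4 (valence 4) → 0 H
  atom 3: N, bond orders sum to 1 (valence 3) → 2 H
  atom 4: C, bond orders sum to 4 (valence 4) → 0 H
  atom 5: N, bond orders sum to 3 (valence 3) → 0 H
  atom 6: C, bond orders sum to 3 (valence 4) → 1 H
  atom 7: C, bond orders sum to 4 (valence 4) → 0 H
  atom 8: C, bond orders sum to 3 (valence 4) → 1 H
  atom 9: O, bond orders sum to 2 (valence 2) → 0 H
  atom 10: C, bond orders sum to 4 (valence 4) → 0 H
  atom 11: C, bond orders sum to 3 (valence 4) → 1 H
  atom 12: C, bond orders sum to 4 (valence 4) → 0 H
  atom 13: F (halogen, monovalent) → 0 H
  atom 14: F (halogen, monovalent) → 0 H
  atom 15: F (halogen, monovalent) → 0 H
Totals → C:8, H:5, F:3, N:2, O:2.
In Hill order: C8H5F3N2O2.

C8H5F3N2O2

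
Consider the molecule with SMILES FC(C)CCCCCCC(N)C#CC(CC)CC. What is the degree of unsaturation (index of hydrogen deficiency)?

Molecular formula: C16H30FN.
DoU = (2C + 2 + N − H − X) / 2, where X is the halogen count and O/S are ignored.
    = (2·16 + 2 + 1 − 30 − 1) / 2 = 4 / 2 = 2.

2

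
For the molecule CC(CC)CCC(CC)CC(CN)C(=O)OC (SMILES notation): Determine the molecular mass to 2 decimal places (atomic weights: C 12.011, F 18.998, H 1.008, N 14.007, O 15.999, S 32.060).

First, the molecular formula is C14H29NO2 (counting implicit H from valence).
  C: 14 × 12.011 = 168.154
  H: 29 × 1.008 = 29.232
  N: 1 × 14.007 = 14.007
  O: 2 × 15.999 = 31.998
Sum: 14×12.011 + 29×1.008 + 1×14.007 + 2×15.999 = 243.391 → 243.39 g/mol.

243.39 g/mol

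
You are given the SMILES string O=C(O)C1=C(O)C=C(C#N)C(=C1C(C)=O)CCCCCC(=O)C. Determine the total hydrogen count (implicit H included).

19

Walk through each heavy atom and fill implicit hydrogens from standard valence (C 4, N 3, O 2, S 2, halogen 1):
  atom 1: O, bond orders sum to 2 (valence 2) → 0 H
  atom 2: C, bond orders sum to 4 (valence 4) → 0 H
  atom 3: O, bond orders sum to 1 (valence 2) → 1 H
  atom 4: C, bond orders sum to 4 (valence 4) → 0 H
  atom 5: C, bond orders sum to 4 (valence 4) → 0 H
  atom 6: O, bond orders sum to 1 (valence 2) → 1 H
  atom 7: C, bond orders sum to 3 (valence 4) → 1 H
  atom 8: C, bond orders sum to 4 (valence 4) → 0 H
  atom 9: C, bond orders sum to 4 (valence 4) → 0 H
  atom 10: N, bond orders sum to 3 (valence 3) → 0 H
  atom 11: C, bond orders sum to 4 (valence 4) → 0 H
  atom 12: C, bond orders sum to 4 (valence 4) → 0 H
  atom 13: C, bond orders sum to 4 (valence 4) → 0 H
  atom 14: C, bond orders sum to 1 (valence 4) → 3 H
  atom 15: O, bond orders sum to 2 (valence 2) → 0 H
  atom 16: C, bond orders sum to 2 (valence 4) → 2 H
  atom 17: C, bond orders sum to 2 (valence 4) → 2 H
  atom 18: C, bond orders sum to 2 (valence 4) → 2 H
  atom 19: C, bond orders sum to 2 (valence 4) → 2 H
  atom 20: C, bond orders sum to 2 (valence 4) → 2 H
  atom 21: C, bond orders sum to 4 (valence 4) → 0 H
  atom 22: O, bond orders sum to 2 (valence 2) → 0 H
  atom 23: C, bond orders sum to 1 (valence 4) → 3 H
Total hydrogens: 19.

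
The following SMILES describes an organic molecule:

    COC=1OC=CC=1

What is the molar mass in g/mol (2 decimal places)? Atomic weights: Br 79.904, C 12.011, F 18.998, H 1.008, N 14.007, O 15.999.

First, the molecular formula is C5H6O2 (counting implicit H from valence).
  C: 5 × 12.011 = 60.055
  H: 6 × 1.008 = 6.048
  O: 2 × 15.999 = 31.998
Sum: 5×12.011 + 6×1.008 + 2×15.999 = 98.101 → 98.10 g/mol.

98.10 g/mol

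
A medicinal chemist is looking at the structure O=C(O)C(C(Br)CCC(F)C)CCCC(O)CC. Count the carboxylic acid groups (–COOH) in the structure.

1

The carboxylic acid motif appears at heavy-atom position 2 in the SMILES.
Other groups present: 1 hydroxyl.
Carboxylic acid count: 1.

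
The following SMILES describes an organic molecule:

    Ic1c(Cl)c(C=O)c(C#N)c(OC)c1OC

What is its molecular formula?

C10H7ClINO3

Walk through each heavy atom and fill implicit hydrogens from standard valence (C 4, N 3, O 2, S 2, halogen 1); for lowercase aromatic atoms, an aromatic c carries 1 H when it has two neighbours and 0 H with three, and aromatic n carries 0 H:
  atom 1: I (halogen, monovalent) → 0 H
  atom 2: aromatic c, 3 neighbours → 0 H
  atom 3: aromatic c, 3 neighbours → 0 H
  atom 4: Cl (halogen, monovalent) → 0 H
  atom 5: aromatic c, 3 neighbours → 0 H
  atom 6: C, bond orders sum to 3 (valence 4) → 1 H
  atom 7: O, bond orders sum to 2 (valence 2) → 0 H
  atom 8: aromatic c, 3 neighbours → 0 H
  atom 9: C, bond orders sum to 4 (valence 4) → 0 H
  atom 10: N, bond orders sum to 3 (valence 3) → 0 H
  atom 11: aromatic c, 3 neighbours → 0 H
  atom 12: O, bond orders sum to 2 (valence 2) → 0 H
  atom 13: C, bond orders sum to 1 (valence 4) → 3 H
  atom 14: aromatic c, 3 neighbours → 0 H
  atom 15: O, bond orders sum to 2 (valence 2) → 0 H
  atom 16: C, bond orders sum to 1 (valence 4) → 3 H
Totals → C:10, H:7, Cl:1, I:1, N:1, O:3.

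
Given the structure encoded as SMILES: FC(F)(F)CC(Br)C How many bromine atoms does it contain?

1

Scan the SMILES for Br atoms (remember two-letter symbols like Cl and Br are single atoms).
Bromine count: 1.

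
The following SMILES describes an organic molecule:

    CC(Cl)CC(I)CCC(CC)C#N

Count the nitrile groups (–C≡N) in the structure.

The nitrile motif appears at heavy-atom position 12 in the SMILES.
Nitrile count: 1.

1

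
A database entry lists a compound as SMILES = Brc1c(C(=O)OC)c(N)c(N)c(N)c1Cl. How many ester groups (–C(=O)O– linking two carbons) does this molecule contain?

The ester motif appears at heavy-atom position 4 in the SMILES.
Other groups present: 3 primary amine.
Ester count: 1.

1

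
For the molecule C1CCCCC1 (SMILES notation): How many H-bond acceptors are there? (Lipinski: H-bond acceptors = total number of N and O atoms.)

0

N atoms: 0; O atoms: 0.
Lipinski HBA = 0 + 0 = 0.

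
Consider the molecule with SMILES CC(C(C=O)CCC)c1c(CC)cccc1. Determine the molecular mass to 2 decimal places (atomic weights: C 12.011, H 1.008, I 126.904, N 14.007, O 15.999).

218.34 g/mol

First, the molecular formula is C15H22O (counting implicit H from valence).
  C: 15 × 12.011 = 180.165
  H: 22 × 1.008 = 22.176
  O: 1 × 15.999 = 15.999
Sum: 15×12.011 + 22×1.008 + 1×15.999 = 218.340 → 218.34 g/mol.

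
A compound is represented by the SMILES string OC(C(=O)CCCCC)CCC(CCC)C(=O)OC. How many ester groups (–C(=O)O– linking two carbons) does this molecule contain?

1

The ester motif appears at heavy-atom position 16 in the SMILES.
Other groups present: 1 hydroxyl, 1 ketone.
Ester count: 1.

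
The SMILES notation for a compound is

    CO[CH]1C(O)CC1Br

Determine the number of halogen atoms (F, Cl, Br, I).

1

Halogen atoms appear at heavy-atom position 8 (1×Br).
Other groups present: 1 ether, 1 hydroxyl.
Halogen count: 1.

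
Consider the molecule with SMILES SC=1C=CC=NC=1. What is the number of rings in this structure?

In SMILES, each pair of matching ring-closure digits denotes one ring-closing bond; the number of such bonds equals the number of independent rings.
Ring-closure bonds here: 1.

1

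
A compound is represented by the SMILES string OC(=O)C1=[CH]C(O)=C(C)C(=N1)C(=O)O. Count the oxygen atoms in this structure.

5

Scan the SMILES for O atoms (remember two-letter symbols like Cl and Br are single atoms).
Oxygen count: 5.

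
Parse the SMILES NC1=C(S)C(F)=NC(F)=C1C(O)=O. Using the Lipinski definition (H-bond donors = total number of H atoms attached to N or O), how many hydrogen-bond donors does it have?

Donors: find every N or O and count the H atoms it carries.
  atom 1 (N): bond orders sum to 1 → 2 H
  atom 7 (N): bond orders sum to 3 → 0 H
  atom 12 (O): bond orders sum to 1 → 1 H
  atom 13 (O): bond orders sum to 2 → 0 H
Lipinski HBD = 3.

3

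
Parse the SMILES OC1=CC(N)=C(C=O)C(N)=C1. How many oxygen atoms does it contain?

2

Scan the SMILES for O atoms (remember two-letter symbols like Cl and Br are single atoms).
Oxygen count: 2.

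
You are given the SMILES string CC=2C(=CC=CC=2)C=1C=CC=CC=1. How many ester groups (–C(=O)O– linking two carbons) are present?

Scan the SMILES for the ester motif — none present.

0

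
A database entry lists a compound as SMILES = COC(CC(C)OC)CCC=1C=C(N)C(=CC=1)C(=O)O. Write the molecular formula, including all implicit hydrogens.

Walk through each heavy atom and fill implicit hydrogens from standard valence (C 4, N 3, O 2, S 2, halogen 1):
  atom 1: C, bond orders sum to 1 (valence 4) → 3 H
  atom 2: O, bond orders sum to 2 (valence 2) → 0 H
  atom 3: C, bond orders sum to 3 (valence 4) → 1 H
  atom 4: C, bond orders sum to 2 (valence 4) → 2 H
  atom 5: C, bond orders sum to 3 (valence 4) → 1 H
  atom 6: C, bond orders sum to 1 (valence 4) → 3 H
  atom 7: O, bond orders sum to 2 (valence 2) → 0 H
  atom 8: C, bond orders sum to 1 (valence 4) → 3 H
  atom 9: C, bond orders sum to 2 (valence 4) → 2 H
  atom 10: C, bond orders sum to 2 (valence 4) → 2 H
  atom 11: C, bond orders sum to 4 (valence 4) → 0 H
  atom 12: C, bond orders sum to 3 (valence 4) → 1 H
  atom 13: C, bond orders sum to 4 (valence 4) → 0 H
  atom 14: N, bond orders sum to 1 (valence 3) → 2 H
  atom 15: C, bond orders sum to 4 (valence 4) → 0 H
  atom 16: C, bond orders sum to 3 (valence 4) → 1 H
  atom 17: C, bond orders sum to 3 (valence 4) → 1 H
  atom 18: C, bond orders sum to 4 (valence 4) → 0 H
  atom 19: O, bond orders sum to 2 (valence 2) → 0 H
  atom 20: O, bond orders sum to 1 (valence 2) → 1 H
Totals → C:15, H:23, N:1, O:4.
In Hill order: C15H23NO4.

C15H23NO4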